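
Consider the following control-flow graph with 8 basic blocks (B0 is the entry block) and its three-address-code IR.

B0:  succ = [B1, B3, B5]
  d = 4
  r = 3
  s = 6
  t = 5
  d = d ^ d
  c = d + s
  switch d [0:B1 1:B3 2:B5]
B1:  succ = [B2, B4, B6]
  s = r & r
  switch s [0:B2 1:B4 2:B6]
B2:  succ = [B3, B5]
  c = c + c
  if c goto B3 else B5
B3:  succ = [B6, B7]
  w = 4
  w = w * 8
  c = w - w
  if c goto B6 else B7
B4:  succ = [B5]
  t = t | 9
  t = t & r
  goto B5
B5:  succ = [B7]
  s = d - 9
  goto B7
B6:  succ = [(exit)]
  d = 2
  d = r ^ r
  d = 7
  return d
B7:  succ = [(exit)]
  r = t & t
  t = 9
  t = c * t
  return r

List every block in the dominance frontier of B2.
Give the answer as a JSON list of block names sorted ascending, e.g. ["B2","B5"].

idom tree: B1←B0 B2←B1 B3←B0 B4←B1 B5←B0 B6←B0 B7←B0
Join-block Dom:
  B3: preds {B0,B2}: {B0} ∩ {B0,B1,B2} = {B0}; idom=B0
  B5: preds {B0,B2,B4}: {B0} ∩ {B0,B1,B2} ∩ {B0,B1,B4} = {B0}; idom=B0
  B6: preds {B1,B3}: {B0,B1} ∩ {B0,B3} = {B0}; idom=B0
  B7: preds {B3,B5}: {B0,B3} ∩ {B0,B5} = {B0}; idom=B0

DF derivation:
  join B3 pred B0: · stop@B0
  join B3 pred B2: B2→B1 stop@B0
  join B5 pred B0: · stop@B0
  join B5 pred B2: B2→B1 stop@B0
  join B5 pred B4: B4→B1 stop@B0
  join B6 pred B1: B1 stop@B0
  join B6 pred B3: B3 stop@B0
  join B7 pred B3: B3 stop@B0
  join B7 pred B5: B5 stop@B0
  B0: DF=∅
  B1: DF={B3,B5,B6}
  B2: DF={B3,B5}
  B3: DF={B6,B7}
  B4: DF={B5}
  B5: DF={B7}
  B6: DF=∅
  B7: DF=∅

DF(B2) = ["B3", "B5"]

Answer: ["B3", "B5"]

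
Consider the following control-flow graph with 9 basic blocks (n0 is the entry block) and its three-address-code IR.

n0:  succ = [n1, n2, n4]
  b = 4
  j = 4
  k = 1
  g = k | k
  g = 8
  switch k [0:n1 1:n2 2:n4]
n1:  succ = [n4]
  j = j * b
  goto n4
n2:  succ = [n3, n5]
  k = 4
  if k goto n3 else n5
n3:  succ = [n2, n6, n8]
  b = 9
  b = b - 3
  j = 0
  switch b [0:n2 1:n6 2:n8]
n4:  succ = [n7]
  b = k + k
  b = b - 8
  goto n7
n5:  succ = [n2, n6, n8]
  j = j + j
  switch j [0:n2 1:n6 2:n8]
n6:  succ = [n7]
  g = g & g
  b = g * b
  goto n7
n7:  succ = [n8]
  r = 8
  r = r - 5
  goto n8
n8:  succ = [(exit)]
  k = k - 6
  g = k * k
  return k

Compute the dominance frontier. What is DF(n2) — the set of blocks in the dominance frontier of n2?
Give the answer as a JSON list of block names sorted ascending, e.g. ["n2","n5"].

Answer: ["n2", "n7", "n8"]

Derivation:
idom tree: n1←n0 n2←n0 n3←n2 n4←n0 n5←n2 n6←n2 n7←n0 n8←n0
Dom at joins:
  n2: preds {n0,n3,n5}: {n0} ∩ {n0,n2,n3} ∩ {n0,n2,n5} = {n0}; idom=n0
  n4: preds {n0,n1}: {n0} ∩ {n0,n1} = {n0}; idom=n0
  n6: preds {n3,n5}: {n0,n2,n3} ∩ {n0,n2,n5} = {n0,n2}; idom=n2
  n7: preds {n4,n6}: {n0,n4} ∩ {n0,n2,n6} = {n0}; idom=n0
  n8: preds {n3,n5,n7}: {n0,n2,n3} ∩ {n0,n2,n5} ∩ {n0,n7} = {n0}; idom=n0

Frontier:
  n2←n0: walk · to n0
  n2←n3: walk n3→n2 to n0
  n2←n5: walk n5→n2 to n0
  n4←n0: walk · to n0
  n4←n1: walk n1 to n0
  n6←n3: walk n3 to n2
  n6←n5: walk n5 to n2
  n7←n4: walk n4 to n0
  n7←n6: walk n6→n2 to n0
  n8←n3: walk n3→n2 to n0
  n8←n5: walk n5→n2 to n0
  n8←n7: walk n7 to n0
  n0 → ∅
  n1 → {n4}
  n2 → {n2,n7,n8}
  n3 → {n2,n6,n8}
  n4 → {n7}
  n5 → {n2,n6,n8}
  n6 → {n7}
  n7 → {n8}
  n8 → ∅

DF(n2) = ["n2", "n7", "n8"]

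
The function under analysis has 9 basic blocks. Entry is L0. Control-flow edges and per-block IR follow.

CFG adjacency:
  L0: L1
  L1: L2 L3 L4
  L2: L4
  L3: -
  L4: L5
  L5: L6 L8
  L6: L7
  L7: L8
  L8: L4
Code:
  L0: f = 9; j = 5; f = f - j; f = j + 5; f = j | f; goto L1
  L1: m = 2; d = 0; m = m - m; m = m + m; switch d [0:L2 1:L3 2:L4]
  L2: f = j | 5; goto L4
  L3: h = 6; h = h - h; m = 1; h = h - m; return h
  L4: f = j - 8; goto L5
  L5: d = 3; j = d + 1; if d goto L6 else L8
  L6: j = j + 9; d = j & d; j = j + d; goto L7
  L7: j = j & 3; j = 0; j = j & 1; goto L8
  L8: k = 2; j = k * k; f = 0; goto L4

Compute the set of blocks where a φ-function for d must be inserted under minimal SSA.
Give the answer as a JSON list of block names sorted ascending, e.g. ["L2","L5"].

idom tree: L1←L0 L2←L1 L3←L1 L4←L1 L5←L4 L6←L5 L7←L6 L8←L5
Dom∩ at merges:
  L4: preds {L1,L2,L8}: {L0,L1} ∩ {L0,L1,L2} ∩ {L0,L1,L4,L5,L8} = {L0,L1}; idom=L1
  L8: preds {L5,L7}: {L0,L1,L4,L5} ∩ {L0,L1,L4,L5,L6,L7} = {L0,L1,L4,L5}; idom=L5

DF walk-up:
  join L4 pred L1: · stop@L1
  join L4 pred L2: L2 stop@L1
  join L4 pred L8: L8→L5→L4 stop@L1
  join L8 pred L5: · stop@L5
  join L8 pred L7: L7→L6 stop@L5
  L0 → ∅
  L1 → ∅
  L2 → {L4}
  L3 → ∅
  L4 → {L4}
  L5 → {L4}
  L6 → {L8}
  L7 → {L8}
  L8 → {L4}

φ for d: defs {L1,L5,L6}
  DF⁺ = {L4,L8}

Answer: ["L4", "L8"]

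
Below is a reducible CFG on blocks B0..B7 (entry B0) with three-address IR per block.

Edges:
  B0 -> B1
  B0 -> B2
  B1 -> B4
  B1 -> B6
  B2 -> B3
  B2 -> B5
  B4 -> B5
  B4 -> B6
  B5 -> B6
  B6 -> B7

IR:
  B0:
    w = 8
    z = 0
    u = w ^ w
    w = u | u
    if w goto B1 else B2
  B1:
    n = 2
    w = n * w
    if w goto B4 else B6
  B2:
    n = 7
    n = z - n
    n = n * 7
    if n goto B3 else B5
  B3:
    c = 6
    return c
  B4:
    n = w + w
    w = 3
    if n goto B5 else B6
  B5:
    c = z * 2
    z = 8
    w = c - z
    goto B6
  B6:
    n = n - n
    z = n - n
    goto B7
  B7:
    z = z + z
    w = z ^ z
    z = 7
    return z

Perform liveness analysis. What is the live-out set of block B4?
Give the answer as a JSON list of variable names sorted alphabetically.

def/use:
  B0: def={u,w,z} ue=∅
  B1: def={n,w} ue={w}
  B2: def={n} ue={z}
  B3: def={c} ue=∅
  B4: def={n,w} ue={w}
  B5: def={c,w,z} ue={z}
  B6: def={n,z} ue={n}
  B7: def={w,z} ue={z}

Live sets:
  live B0: ∅→{w,z}
  live B1: {w,z}→{n,w,z}
  live B2: {z}→{n,z}
  live B3: ∅→∅
  live B4: {w,z}→{n,z}
  live B5: {n,z}→{n}
  live B6: {n}→{z}
  live B7: {z}→∅

live-out(B4) = ["n", "z"]

Answer: ["n", "z"]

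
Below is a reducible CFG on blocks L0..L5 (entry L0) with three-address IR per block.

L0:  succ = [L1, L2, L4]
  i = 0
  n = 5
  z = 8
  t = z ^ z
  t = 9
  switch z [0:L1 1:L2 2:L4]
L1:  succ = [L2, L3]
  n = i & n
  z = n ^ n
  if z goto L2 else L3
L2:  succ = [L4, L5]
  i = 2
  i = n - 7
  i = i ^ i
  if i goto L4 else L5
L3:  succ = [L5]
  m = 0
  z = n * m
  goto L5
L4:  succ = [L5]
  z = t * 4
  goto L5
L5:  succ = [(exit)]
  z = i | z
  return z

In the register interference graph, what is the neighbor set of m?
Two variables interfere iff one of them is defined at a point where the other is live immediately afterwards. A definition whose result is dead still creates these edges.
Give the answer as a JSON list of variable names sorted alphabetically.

Answer: ["i", "n"]

Working:
Per-block:
  L0: def={i,n,t,z} ue=∅
  L1: def={n,z} ue={i,n}
  L2: def={i} ue={n}
  L3: def={m,z} ue={n}
  L4: def={z} ue={t}
  L5: def={z} ue={i,z}

Backward fixpoint:
  L0: in=∅ out={i,n,t,z}
  L1: in={i,n,t} out={i,n,t,z}
  L2: in={n,t,z} out={i,t,z}
  L3: in={i,n} out={i,z}
  L4: in={i,t} out={i,z}
  L5: in={i,z} out=∅

Conflict graph:
  i↔{m,n,t,z}
  m↔{i,n}
  n↔{i,m,t,z}
  t↔{i,n,z}
  z↔{i,n,t}

N(m) = ["i", "n"]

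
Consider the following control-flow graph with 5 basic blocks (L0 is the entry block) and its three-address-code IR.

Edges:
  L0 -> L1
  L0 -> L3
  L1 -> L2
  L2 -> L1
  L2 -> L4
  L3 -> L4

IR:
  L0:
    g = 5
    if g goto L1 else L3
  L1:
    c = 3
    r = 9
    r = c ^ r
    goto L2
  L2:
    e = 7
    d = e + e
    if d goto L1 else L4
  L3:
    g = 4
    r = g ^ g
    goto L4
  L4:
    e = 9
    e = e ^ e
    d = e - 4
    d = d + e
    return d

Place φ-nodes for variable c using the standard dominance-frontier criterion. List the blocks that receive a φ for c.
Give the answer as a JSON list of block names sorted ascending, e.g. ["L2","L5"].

idom tree: L1←L0 L2←L1 L3←L0 L4←L0
Join-block Dom:
  L1: preds {L0,L2}: {L0} ∩ {L0,L1,L2} = {L0}; idom=L0
  L4: preds {L2,L3}: {L0,L1,L2} ∩ {L0,L3} = {L0}; idom=L0

DF walk-up:
  join L1 pred L0: · stop@L0
  join L1 pred L2: L2→L1 stop@L0
  join L4 pred L2: L2→L1 stop@L0
  join L4 pred L3: L3 stop@L0
  DF(L0)=∅
  DF(L1)={L1,L4}
  DF(L2)={L1,L4}
  DF(L3)={L4}
  DF(L4)=∅

φ for c: defs {L1}
  DF⁺ = {L1,L4}

Answer: ["L1", "L4"]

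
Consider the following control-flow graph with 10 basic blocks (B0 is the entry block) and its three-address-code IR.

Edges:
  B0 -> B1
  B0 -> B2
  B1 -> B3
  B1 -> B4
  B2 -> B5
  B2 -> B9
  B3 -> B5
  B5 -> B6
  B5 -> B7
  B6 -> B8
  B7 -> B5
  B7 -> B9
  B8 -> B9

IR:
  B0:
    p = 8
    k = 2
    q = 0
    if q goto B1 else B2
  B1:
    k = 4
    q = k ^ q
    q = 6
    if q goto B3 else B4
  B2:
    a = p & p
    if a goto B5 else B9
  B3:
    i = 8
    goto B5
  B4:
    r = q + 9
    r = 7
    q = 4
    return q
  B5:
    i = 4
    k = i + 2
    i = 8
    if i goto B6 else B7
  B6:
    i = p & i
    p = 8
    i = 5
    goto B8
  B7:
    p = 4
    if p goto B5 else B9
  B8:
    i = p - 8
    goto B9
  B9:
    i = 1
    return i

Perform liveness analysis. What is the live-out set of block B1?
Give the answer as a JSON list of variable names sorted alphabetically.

Block summaries:
  B0: def={k,p,q} ue=∅
  B1: def={k,q} ue={q}
  B2: def={a} ue={p}
  B3: def={i} ue=∅
  B4: def={q,r} ue={q}
  B5: def={i,k} ue=∅
  B6: def={i,p} ue={i,p}
  B7: def={p} ue=∅
  B8: def={i} ue={p}
  B9: def={i} ue=∅

Live sets:
  B0 li=∅ lo={p,q}
  B1 li={p,q} lo={p,q}
  B2 li={p} lo={p}
  B3 li={p} lo={p}
  B4 li={q} lo=∅
  B5 li={p} lo={i,p}
  B6 li={i,p} lo={p}
  B7 li=∅ lo={p}
  B8 li={p} lo=∅
  B9 li=∅ lo=∅

live-out(B1) = ["p", "q"]

Answer: ["p", "q"]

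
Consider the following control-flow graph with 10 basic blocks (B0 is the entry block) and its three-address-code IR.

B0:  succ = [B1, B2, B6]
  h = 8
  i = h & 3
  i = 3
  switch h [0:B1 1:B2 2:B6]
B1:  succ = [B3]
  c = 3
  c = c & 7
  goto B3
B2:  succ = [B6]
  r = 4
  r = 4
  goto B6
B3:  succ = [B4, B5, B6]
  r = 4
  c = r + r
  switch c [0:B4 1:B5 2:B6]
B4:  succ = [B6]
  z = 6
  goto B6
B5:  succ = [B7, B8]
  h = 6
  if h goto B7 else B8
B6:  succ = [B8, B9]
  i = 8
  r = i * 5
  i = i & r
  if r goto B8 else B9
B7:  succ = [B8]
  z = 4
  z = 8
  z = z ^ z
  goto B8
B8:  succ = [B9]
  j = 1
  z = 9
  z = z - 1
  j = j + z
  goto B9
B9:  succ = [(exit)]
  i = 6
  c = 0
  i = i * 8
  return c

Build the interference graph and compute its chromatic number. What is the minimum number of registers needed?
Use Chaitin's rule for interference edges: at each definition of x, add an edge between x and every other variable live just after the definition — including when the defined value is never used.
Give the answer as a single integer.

Answer: 2

Derivation:
def/use:
  B0 def {h,i} use ∅
  B1 def {c} use ∅
  B2 def {r} use ∅
  B3 def {c,r} use ∅
  B4 def {z} use ∅
  B5 def {h} use ∅
  B6 def {i,r} use ∅
  B7 def {z} use ∅
  B8 def {j,z} use ∅
  B9 def {c,i} use ∅

Live sets:
  B0: in=∅ out=∅
  B1: in=∅ out=∅
  B2: in=∅ out=∅
  B3: in=∅ out=∅
  B4: in=∅ out=∅
  B5: in=∅ out=∅
  B6: in=∅ out=∅
  B7: in=∅ out=∅
  B8: in=∅ out=∅
  B9: in=∅ out=∅

Interference:
  c: {i}
  h: {i}
  i: {c,h,r}
  j: {z}
  r: {i}
  z: {j}

Colouring:
  clique {c,i} ⇒ need ≥ 2
  assign c→R1 h→R1 i→R0 j→R0 r→R1 z→R1 — no edge inside a register ⇒ χ ≤ 2
  χ = 2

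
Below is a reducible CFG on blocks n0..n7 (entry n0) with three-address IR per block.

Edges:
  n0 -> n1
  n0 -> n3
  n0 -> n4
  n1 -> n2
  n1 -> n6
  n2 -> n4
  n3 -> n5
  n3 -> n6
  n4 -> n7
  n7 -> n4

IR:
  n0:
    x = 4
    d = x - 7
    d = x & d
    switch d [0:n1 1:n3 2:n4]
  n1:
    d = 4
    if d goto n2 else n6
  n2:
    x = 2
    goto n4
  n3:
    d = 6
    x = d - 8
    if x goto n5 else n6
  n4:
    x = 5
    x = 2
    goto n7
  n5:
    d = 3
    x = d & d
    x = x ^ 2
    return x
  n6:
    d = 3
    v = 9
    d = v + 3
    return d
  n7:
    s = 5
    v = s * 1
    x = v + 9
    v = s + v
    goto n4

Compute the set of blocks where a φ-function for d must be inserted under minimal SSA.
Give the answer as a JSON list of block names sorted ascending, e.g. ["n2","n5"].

idom tree: n1←n0 n2←n1 n3←n0 n4←n0 n5←n3 n6←n0 n7←n4
Dom at joins:
  n4: preds {n0,n2,n7}: {n0} ∩ {n0,n1,n2} ∩ {n0,n4,n7} = {n0}; idom=n0
  n6: preds {n1,n3}: {n0,n1} ∩ {n0,n3} = {n0}; idom=n0

DF derivation:
  n4←n0: walk · to n0
  n4←n2: walk n2→n1 to n0
  n4←n7: walk n7→n4 to n0
  n6←n1: walk n1 to n0
  n6←n3: walk n3 to n0
  n0: DF=∅
  n1: DF={n4,n6}
  n2: DF={n4}
  n3: DF={n6}
  n4: DF={n4}
  n5: DF=∅
  n6: DF=∅
  n7: DF={n4}

φ for d: defs {n0,n1,n3,n5,n6}
  DF⁺ = {n4,n6}

Answer: ["n4", "n6"]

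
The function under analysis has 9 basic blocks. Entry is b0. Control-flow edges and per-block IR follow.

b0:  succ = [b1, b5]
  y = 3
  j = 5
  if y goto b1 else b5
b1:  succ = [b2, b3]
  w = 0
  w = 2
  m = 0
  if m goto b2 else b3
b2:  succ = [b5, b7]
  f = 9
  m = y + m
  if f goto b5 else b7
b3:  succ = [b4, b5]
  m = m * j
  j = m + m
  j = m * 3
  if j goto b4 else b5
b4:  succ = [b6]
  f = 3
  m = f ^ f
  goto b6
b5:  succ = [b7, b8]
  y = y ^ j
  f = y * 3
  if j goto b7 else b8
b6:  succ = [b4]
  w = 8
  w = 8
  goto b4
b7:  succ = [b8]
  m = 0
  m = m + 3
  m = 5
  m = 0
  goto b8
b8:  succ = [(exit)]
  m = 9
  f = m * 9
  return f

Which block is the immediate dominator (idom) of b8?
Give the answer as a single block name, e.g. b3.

Answer: b0

Working:
idom tree: b1←b0 b2←b1 b3←b1 b4←b3 b5←b0 b6←b4 b7←b0 b8←b0
Join-block Dom:
  b4: preds {b3,b6}: {b0,b1,b3} ∩ {b0,b1,b3,b4,b6} = {b0,b1,b3}; idom=b3
  b5: preds {b0,b2,b3}: {b0} ∩ {b0,b1,b2} ∩ {b0,b1,b3} = {b0}; idom=b0
  b7: preds {b2,b5}: {b0,b1,b2} ∩ {b0,b5} = {b0}; idom=b0
  b8: preds {b5,b7}: {b0,b5} ∩ {b0,b7} = {b0}; idom=b0

idom(b8) = b0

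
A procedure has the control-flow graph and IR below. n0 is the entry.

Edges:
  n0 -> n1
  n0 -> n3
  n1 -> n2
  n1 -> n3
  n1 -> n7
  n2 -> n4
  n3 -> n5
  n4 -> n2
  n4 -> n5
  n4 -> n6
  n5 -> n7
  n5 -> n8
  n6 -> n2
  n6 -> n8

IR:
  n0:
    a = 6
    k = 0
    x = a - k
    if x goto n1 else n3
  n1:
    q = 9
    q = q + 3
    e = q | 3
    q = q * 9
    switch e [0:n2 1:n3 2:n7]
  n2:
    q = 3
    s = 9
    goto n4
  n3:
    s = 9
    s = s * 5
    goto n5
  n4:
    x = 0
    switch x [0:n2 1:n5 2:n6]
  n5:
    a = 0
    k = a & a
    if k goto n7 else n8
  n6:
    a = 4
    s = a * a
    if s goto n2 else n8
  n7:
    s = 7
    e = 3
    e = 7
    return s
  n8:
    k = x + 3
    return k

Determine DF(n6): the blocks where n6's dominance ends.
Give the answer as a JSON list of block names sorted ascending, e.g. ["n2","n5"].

idom tree: n1←n0 n2←n1 n3←n0 n4←n2 n5←n0 n6←n4 n7←n0 n8←n0
Dom at joins:
  n2: preds {n1,n4,n6}: {n0,n1} ∩ {n0,n1,n2,n4} ∩ {n0,n1,n2,n4,n6} = {n0,n1}; idom=n1
  n3: preds {n0,n1}: {n0} ∩ {n0,n1} = {n0}; idom=n0
  n5: preds {n3,n4}: {n0,n3} ∩ {n0,n1,n2,n4} = {n0}; idom=n0
  n7: preds {n1,n5}: {n0,n1} ∩ {n0,n5} = {n0}; idom=n0
  n8: preds {n5,n6}: {n0,n5} ∩ {n0,n1,n2,n4,n6} = {n0}; idom=n0

DF derivation:
  join n2 pred n1: · stop@n1
  join n2 pred n4: n4→n2 stop@n1
  join n2 pred n6: n6→n4→n2 stop@n1
  join n3 pred n0: · stop@n0
  join n3 pred n1: n1 stop@n0
  join n5 pred n3: n3 stop@n0
  join n5 pred n4: n4→n2→n1 stop@n0
  join n7 pred n1: n1 stop@n0
  join n7 pred n5: n5 stop@n0
  join n8 pred n5: n5 stop@n0
  join n8 pred n6: n6→n4→n2→n1 stop@n0
  DF(n0)=∅
  DF(n1)={n3,n5,n7,n8}
  DF(n2)={n2,n5,n8}
  DF(n3)={n5}
  DF(n4)={n2,n5,n8}
  DF(n5)={n7,n8}
  DF(n6)={n2,n8}
  DF(n7)=∅
  DF(n8)=∅

DF(n6) = ["n2", "n8"]

Answer: ["n2", "n8"]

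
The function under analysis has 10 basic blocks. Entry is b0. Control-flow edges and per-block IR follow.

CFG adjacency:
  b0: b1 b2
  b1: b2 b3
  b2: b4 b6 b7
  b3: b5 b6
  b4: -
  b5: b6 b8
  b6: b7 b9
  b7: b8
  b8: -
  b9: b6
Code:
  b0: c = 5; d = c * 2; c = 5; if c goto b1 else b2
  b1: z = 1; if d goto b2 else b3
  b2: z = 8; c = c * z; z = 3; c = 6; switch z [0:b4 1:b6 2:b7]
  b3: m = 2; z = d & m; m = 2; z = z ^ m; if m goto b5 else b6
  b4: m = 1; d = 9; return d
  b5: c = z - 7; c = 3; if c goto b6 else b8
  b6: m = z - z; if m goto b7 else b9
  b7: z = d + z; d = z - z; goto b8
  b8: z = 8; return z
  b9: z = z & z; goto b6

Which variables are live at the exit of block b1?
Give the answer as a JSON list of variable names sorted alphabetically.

Answer: ["c", "d"]

Analysis:
def/use:
  b0: {c,d} / ∅
  b1: {z} / {d}
  b2: {c,z} / {c}
  b3: {m,z} / {d}
  b4: {d,m} / ∅
  b5: {c} / {z}
  b6: {m} / {z}
  b7: {d,z} / {d,z}
  b8: {z} / ∅
  b9: {z} / {z}

Live sets:
  b0 li=∅ lo={c,d}
  b1 li={c,d} lo={c,d}
  b2 li={c,d} lo={d,z}
  b3 li={d} lo={d,z}
  b4 li=∅ lo=∅
  b5 li={d,z} lo={d,z}
  b6 li={d,z} lo={d,z}
  b7 li={d,z} lo=∅
  b8 li=∅ lo=∅
  b9 li={d,z} lo={d,z}

live-out(b1) = ["c", "d"]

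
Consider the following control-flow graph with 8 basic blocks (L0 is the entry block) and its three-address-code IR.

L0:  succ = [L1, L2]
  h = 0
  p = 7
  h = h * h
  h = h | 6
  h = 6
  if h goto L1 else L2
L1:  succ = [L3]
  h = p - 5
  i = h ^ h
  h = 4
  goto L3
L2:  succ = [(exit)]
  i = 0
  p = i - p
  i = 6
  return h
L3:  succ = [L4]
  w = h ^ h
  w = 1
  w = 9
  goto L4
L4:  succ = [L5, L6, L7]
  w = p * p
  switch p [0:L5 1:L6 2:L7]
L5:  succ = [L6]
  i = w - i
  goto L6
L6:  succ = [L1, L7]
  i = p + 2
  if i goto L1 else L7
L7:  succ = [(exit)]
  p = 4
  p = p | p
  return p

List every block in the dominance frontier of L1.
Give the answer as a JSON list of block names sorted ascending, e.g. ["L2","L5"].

Answer: ["L1"]

Derivation:
idom tree: L1←L0 L2←L0 L3←L1 L4←L3 L5←L4 L6←L4 L7←L4
Dom at joins:
  L1: preds {L0,L6}: {L0} ∩ {L0,L1,L3,L4,L6} = {L0}; idom=L0
  L6: preds {L4,L5}: {L0,L1,L3,L4} ∩ {L0,L1,L3,L4,L5} = {L0,L1,L3,L4}; idom=L4
  L7: preds {L4,L6}: {L0,L1,L3,L4} ∩ {L0,L1,L3,L4,L6} = {L0,L1,L3,L4}; idom=L4

DF walk-up:
  join L1 pred L0: · stop@L0
  join L1 pred L6: L6→L4→L3→L1 stop@L0
  join L6 pred L4: · stop@L4
  join L6 pred L5: L5 stop@L4
  join L7 pred L4: · stop@L4
  join L7 pred L6: L6 stop@L4
  L0: DF=∅
  L1: DF={L1}
  L2: DF=∅
  L3: DF={L1}
  L4: DF={L1}
  L5: DF={L6}
  L6: DF={L1,L7}
  L7: DF=∅

DF(L1) = ["L1"]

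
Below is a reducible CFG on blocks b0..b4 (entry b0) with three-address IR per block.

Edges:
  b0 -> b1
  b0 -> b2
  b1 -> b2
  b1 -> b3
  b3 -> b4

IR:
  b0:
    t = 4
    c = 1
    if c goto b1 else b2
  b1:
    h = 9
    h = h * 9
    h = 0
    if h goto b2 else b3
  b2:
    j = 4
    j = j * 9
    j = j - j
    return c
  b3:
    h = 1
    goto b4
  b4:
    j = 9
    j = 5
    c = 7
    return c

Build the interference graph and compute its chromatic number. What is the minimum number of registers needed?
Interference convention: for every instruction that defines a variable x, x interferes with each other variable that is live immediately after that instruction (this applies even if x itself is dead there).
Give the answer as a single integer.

Per-block:
  b0: def={c,t} ue=∅
  b1: def={h} ue=∅
  b2: def={j} ue={c}
  b3: def={h} ue=∅
  b4: def={c,j} ue=∅

Backward fixpoint:
  b0: in=∅ out={c}
  b1: in={c} out={c}
  b2: in={c} out=∅
  b3: in=∅ out=∅
  b4: in=∅ out=∅

Interfere edges:
  c↔{h,j}
  h↔{c}
  j↔{c}
  t↔∅

Colouring:
  {c,h} pairwise interfere (2-clique) ⇒ χ ≥ 2
  2-colouring: c0={c,t}  c1={h,j}
  χ = 2

Answer: 2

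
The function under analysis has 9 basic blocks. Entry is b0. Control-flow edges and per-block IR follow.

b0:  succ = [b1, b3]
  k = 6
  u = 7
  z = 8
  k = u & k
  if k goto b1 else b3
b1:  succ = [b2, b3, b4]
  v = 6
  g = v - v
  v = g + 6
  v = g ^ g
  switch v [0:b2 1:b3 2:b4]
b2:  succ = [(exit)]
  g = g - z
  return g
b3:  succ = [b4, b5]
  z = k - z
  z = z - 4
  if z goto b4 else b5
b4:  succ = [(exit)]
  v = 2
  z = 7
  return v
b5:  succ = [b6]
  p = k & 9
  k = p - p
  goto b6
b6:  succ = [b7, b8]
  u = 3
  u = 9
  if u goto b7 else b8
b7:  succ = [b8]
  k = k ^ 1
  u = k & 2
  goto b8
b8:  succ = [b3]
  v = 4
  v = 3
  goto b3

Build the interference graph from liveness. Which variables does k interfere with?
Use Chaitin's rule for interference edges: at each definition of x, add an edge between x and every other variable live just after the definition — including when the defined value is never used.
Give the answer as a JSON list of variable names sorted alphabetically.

Answer: ["g", "u", "v", "z"]

Derivation:
Block summaries:
  b0: def={k,u,z} ue=∅
  b1: def={g,v} ue=∅
  b2: def={g} ue={g,z}
  b3: def={z} ue={k,z}
  b4: def={v,z} ue=∅
  b5: def={k,p} ue={k}
  b6: def={u} ue=∅
  b7: def={k,u} ue={k}
  b8: def={v} ue=∅

Liveness:
  b0 li=∅ lo={k,z}
  b1 li={k,z} lo={g,k,z}
  b2 li={g,z} lo=∅
  b3 li={k,z} lo={k,z}
  b4 li=∅ lo=∅
  b5 li={k,z} lo={k,z}
  b6 li={k,z} lo={k,z}
  b7 li={k,z} lo={k,z}
  b8 li={k,z} lo={k,z}

Interfere edges:
  g↔{k,v,z}
  k↔{g,u,v,z}
  p↔{z}
  u↔{k,z}
  v↔{g,k,z}
  z↔{g,k,p,u,v}

N(k) = ["g", "u", "v", "z"]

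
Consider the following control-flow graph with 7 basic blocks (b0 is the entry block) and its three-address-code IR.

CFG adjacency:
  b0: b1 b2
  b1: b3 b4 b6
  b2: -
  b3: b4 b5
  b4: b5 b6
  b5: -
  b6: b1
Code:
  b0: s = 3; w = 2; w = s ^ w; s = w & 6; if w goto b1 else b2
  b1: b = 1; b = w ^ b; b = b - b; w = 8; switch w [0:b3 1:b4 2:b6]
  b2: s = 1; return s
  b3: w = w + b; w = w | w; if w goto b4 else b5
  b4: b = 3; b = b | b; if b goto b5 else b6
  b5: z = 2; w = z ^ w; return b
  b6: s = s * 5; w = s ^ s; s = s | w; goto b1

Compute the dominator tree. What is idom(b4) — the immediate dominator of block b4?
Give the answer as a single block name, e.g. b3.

idom tree: b1←b0 b2←b0 b3←b1 b4←b1 b5←b1 b6←b1
Dom at joins:
  b1: preds {b0,b6}: {b0} ∩ {b0,b1,b6} = {b0}; idom=b0
  b4: preds {b1,b3}: {b0,b1} ∩ {b0,b1,b3} = {b0,b1}; idom=b1
  b5: preds {b3,b4}: {b0,b1,b3} ∩ {b0,b1,b4} = {b0,b1}; idom=b1
  b6: preds {b1,b4}: {b0,b1} ∩ {b0,b1,b4} = {b0,b1}; idom=b1

idom(b4) = b1

Answer: b1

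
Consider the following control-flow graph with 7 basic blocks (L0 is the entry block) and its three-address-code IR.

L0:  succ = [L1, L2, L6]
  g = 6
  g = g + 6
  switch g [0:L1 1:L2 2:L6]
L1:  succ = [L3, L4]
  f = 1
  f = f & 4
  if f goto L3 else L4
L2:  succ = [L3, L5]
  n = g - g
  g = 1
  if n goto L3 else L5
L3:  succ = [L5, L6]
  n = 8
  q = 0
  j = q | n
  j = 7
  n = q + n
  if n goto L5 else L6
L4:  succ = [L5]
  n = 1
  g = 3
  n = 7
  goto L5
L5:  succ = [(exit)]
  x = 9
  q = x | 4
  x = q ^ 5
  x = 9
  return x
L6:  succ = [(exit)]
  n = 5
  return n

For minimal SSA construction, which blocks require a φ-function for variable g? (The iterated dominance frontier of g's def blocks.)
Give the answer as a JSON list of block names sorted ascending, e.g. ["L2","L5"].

idom tree: L1←L0 L2←L0 L3←L0 L4←L1 L5←L0 L6←L0
Dom∩ at merges:
  L3: preds {L1,L2}: {L0,L1} ∩ {L0,L2} = {L0}; idom=L0
  L5: preds {L2,L3,L4}: {L0,L2} ∩ {L0,L3} ∩ {L0,L1,L4} = {L0}; idom=L0
  L6: preds {L0,L3}: {L0} ∩ {L0,L3} = {L0}; idom=L0

DF walk-up:
  L3←L1: walk L1 to L0
  L3←L2: walk L2 to L0
  L5←L2: walk L2 to L0
  L5←L3: walk L3 to L0
  L5←L4: walk L4→L1 to L0
  L6←L0: walk · to L0
  L6←L3: walk L3 to L0
  L0 → ∅
  L1 → {L3,L5}
  L2 → {L3,L5}
  L3 → {L5,L6}
  L4 → {L5}
  L5 → ∅
  L6 → ∅

φ for g: defs {L0,L2,L4}
  DF⁺ = {L3,L5,L6}

Answer: ["L3", "L5", "L6"]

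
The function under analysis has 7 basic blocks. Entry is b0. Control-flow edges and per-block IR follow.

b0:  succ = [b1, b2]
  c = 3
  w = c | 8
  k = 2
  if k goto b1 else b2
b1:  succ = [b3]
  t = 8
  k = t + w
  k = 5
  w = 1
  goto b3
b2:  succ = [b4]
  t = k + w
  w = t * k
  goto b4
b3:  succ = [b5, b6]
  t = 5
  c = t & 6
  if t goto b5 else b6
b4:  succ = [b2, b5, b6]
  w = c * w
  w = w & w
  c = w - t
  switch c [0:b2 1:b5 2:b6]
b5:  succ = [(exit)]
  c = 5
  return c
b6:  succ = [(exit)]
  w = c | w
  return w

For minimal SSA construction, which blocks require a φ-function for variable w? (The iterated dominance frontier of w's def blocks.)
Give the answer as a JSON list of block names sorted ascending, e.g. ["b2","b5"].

Answer: ["b2", "b5", "b6"]

Working:
idom tree: b1←b0 b2←b0 b3←b1 b4←b2 b5←b0 b6←b0
Dom∩ at merges:
  b2: preds {b0,b4}: {b0} ∩ {b0,b2,b4} = {b0}; idom=b0
  b5: preds {b3,b4}: {b0,b1,b3} ∩ {b0,b2,b4} = {b0}; idom=b0
  b6: preds {b3,b4}: {b0,b1,b3} ∩ {b0,b2,b4} = {b0}; idom=b0

DF walk-up:
  b2←b0: walk · to b0
  b2←b4: walk b4→b2 to b0
  b5←b3: walk b3→b1 to b0
  b5←b4: walk b4→b2 to b0
  b6←b3: walk b3→b1 to b0
  b6←b4: walk b4→b2 to b0
  DF(b0)=∅
  DF(b1)={b5,b6}
  DF(b2)={b2,b5,b6}
  DF(b3)={b5,b6}
  DF(b4)={b2,b5,b6}
  DF(b5)=∅
  DF(b6)=∅

φ for w: defs {b0,b1,b2,b4,b6}
  DF⁺ = {b2,b5,b6}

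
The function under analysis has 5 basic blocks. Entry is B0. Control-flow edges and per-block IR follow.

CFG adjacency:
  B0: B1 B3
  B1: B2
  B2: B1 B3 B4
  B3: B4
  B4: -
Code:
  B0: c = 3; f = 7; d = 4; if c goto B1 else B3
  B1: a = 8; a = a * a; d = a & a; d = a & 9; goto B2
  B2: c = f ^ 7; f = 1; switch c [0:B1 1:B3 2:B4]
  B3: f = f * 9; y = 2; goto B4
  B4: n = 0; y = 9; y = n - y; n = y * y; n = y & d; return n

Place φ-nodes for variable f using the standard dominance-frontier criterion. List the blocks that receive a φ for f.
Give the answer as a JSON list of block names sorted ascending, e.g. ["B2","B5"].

Answer: ["B1", "B3", "B4"]

Working:
idom tree: B1←B0 B2←B1 B3←B0 B4←B0
Join-block Dom:
  B1: preds {B0,B2}: {B0} ∩ {B0,B1,B2} = {B0}; idom=B0
  B3: preds {B0,B2}: {B0} ∩ {B0,B1,B2} = {B0}; idom=B0
  B4: preds {B2,B3}: {B0,B1,B2} ∩ {B0,B3} = {B0}; idom=B0

Frontier:
  join B1 pred B0: · stop@B0
  join B1 pred B2: B2→B1 stop@B0
  join B3 pred B0: · stop@B0
  join B3 pred B2: B2→B1 stop@B0
  join B4 pred B2: B2→B1 stop@B0
  join B4 pred B3: B3 stop@B0
  B0 → ∅
  B1 → {B1,B3,B4}
  B2 → {B1,B3,B4}
  B3 → {B4}
  B4 → ∅

φ for f: defs {B0,B2,B3}
  DF⁺ = {B1,B3,B4}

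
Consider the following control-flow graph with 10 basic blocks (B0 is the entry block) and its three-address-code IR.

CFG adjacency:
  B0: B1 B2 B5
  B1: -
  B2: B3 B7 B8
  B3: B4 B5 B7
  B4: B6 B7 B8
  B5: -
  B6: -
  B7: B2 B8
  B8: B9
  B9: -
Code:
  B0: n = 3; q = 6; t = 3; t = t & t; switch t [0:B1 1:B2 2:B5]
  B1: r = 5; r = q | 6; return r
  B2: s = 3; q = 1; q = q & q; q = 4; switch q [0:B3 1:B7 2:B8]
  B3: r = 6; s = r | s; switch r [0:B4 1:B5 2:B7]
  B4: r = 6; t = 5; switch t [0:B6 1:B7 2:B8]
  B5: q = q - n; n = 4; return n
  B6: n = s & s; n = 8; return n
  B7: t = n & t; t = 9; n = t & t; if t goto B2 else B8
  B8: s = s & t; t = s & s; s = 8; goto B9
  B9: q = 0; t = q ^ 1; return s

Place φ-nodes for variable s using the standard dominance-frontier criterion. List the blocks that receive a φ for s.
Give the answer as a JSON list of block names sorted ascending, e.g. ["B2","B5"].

idom tree: B1←B0 B2←B0 B3←B2 B4←B3 B5←B0 B6←B4 B7←B2 B8←B2 B9←B8
Dom∩ at merges:
  B2: preds {B0,B7}: {B0} ∩ {B0,B2,B7} = {B0}; idom=B0
  B5: preds {B0,B3}: {B0} ∩ {B0,B2,B3} = {B0}; idom=B0
  B7: preds {B2,B3,B4}: {B0,B2} ∩ {B0,B2,B3} ∩ {B0,B2,B3,B4} = {B0,B2}; idom=B2
  B8: preds {B2,B4,B7}: {B0,B2} ∩ {B0,B2,B3,B4} ∩ {B0,B2,B7} = {B0,B2}; idom=B2

DF walk-up:
  B2←B0: walk · to B0
  B2←B7: walk B7→B2 to B0
  B5←B0: walk · to B0
  B5←B3: walk B3→B2 to B0
  B7←B2: walk · to B2
  B7←B3: walk B3 to B2
  B7←B4: walk B4→B3 to B2
  B8←B2: walk · to B2
  B8←B4: walk B4→B3 to B2
  B8←B7: walk B7 to B2
  B0 → ∅
  B1 → ∅
  B2 → {B2,B5}
  B3 → {B5,B7,B8}
  B4 → {B7,B8}
  B5 → ∅
  B6 → ∅
  B7 → {B2,B8}
  B8 → ∅
  B9 → ∅

φ for s: defs {B2,B3,B8}
  DF⁺ = {B2,B5,B7,B8}

Answer: ["B2", "B5", "B7", "B8"]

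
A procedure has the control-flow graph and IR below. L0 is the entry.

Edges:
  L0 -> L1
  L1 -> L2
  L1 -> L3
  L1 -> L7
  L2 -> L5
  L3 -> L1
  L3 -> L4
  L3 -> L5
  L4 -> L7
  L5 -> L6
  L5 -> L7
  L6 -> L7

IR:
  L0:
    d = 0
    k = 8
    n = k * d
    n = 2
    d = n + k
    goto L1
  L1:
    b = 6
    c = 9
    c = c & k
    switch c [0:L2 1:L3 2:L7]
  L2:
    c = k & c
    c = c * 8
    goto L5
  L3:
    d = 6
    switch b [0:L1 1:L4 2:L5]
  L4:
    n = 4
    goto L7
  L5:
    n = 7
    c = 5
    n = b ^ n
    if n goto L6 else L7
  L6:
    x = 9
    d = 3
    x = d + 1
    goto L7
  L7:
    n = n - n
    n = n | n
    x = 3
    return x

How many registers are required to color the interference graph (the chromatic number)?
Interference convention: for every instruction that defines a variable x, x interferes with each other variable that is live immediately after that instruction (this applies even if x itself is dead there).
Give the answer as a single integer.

Answer: 4

Working:
def/use:
  L0 def {d,k,n} use ∅
  L1 def {b,c} use {k}
  L2 def {c} use {c,k}
  L3 def {d} use {b}
  L4 def {n} use ∅
  L5 def {c,n} use {b}
  L6 def {d,x} use ∅
  L7 def {n,x} use {n}

Backward fixpoint:
  L0 li=∅ lo={k,n}
  L1 li={k,n} lo={b,c,k,n}
  L2 li={b,c,k} lo={b}
  L3 li={b,k,n} lo={b,k,n}
  L4 li=∅ lo={n}
  L5 li={b} lo={n}
  L6 li={n} lo={n}
  L7 li={n} lo=∅

Conflict graph:
  b↔{c,d,k,n}
  c↔{b,k,n}
  d↔{b,k,n}
  k↔{b,c,d,n}
  n↔{b,c,d,k,x}
  x↔{n}

Registers:
  clique {b,c,k,n} ⇒ need ≥ 4
  assign b→R1 c→R3 d→R3 k→R2 n→R0 x→R1 — no edge inside a register ⇒ χ ≤ 4
  χ = 4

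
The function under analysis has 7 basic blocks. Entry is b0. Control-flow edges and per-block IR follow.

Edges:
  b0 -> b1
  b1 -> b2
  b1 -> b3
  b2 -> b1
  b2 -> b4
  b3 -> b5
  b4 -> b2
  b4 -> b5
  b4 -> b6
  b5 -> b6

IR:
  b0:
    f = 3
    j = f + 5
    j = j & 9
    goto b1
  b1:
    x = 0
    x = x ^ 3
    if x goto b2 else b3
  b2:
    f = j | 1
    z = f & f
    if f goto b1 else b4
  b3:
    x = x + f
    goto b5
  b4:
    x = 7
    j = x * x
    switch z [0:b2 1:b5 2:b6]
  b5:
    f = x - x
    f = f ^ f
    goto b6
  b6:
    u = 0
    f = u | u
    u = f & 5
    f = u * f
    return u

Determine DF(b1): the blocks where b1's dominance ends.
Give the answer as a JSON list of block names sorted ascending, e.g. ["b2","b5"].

Answer: ["b1"]

Working:
idom tree: b1←b0 b2←b1 b3←b1 b4←b2 b5←b1 b6←b1
Dom∩ at merges:
  b1: preds {b0,b2}: {b0} ∩ {b0,b1,b2} = {b0}; idom=b0
  b2: preds {b1,b4}: {b0,b1} ∩ {b0,b1,b2,b4} = {b0,b1}; idom=b1
  b5: preds {b3,b4}: {b0,b1,b3} ∩ {b0,b1,b2,b4} = {b0,b1}; idom=b1
  b6: preds {b4,b5}: {b0,b1,b2,b4} ∩ {b0,b1,b5} = {b0,b1}; idom=b1

DF walk-up:
  join b1 pred b0: · stop@b0
  join b1 pred b2: b2→b1 stop@b0
  join b2 pred b1: · stop@b1
  join b2 pred b4: b4→b2 stop@b1
  join b5 pred b3: b3 stop@b1
  join b5 pred b4: b4→b2 stop@b1
  join b6 pred b4: b4→b2 stop@b1
  join b6 pred b5: b5 stop@b1
  b0 → ∅
  b1 → {b1}
  b2 → {b1,b2,b5,b6}
  b3 → {b5}
  b4 → {b2,b5,b6}
  b5 → {b6}
  b6 → ∅

DF(b1) = ["b1"]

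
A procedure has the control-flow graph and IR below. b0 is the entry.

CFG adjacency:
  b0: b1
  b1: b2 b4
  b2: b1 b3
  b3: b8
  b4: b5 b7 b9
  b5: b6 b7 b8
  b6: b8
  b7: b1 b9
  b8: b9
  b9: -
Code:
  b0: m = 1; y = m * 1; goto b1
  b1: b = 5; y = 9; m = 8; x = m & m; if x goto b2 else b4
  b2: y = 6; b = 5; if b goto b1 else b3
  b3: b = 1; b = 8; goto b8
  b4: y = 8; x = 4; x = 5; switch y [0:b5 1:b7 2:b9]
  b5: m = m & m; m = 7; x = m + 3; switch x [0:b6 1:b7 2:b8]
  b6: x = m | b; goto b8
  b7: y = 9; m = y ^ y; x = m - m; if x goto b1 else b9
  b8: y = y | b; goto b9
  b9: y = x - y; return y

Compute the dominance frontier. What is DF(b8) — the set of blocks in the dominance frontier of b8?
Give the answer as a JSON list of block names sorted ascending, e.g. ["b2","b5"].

idom tree: b1←b0 b2←b1 b3←b2 b4←b1 b5←b4 b6←b5 b7←b4 b8←b1 b9←b1
Dom at joins:
  b1: preds {b0,b2,b7}: {b0} ∩ {b0,b1,b2} ∩ {b0,b1,b4,b7} = {b0}; idom=b0
  b7: preds {b4,b5}: {b0,b1,b4} ∩ {b0,b1,b4,b5} = {b0,b1,b4}; idom=b4
  b8: preds {b3,b5,b6}: {b0,b1,b2,b3} ∩ {b0,b1,b4,b5} ∩ {b0,b1,b4,b5,b6} = {b0,b1}; idom=b1
  b9: preds {b4,b7,b8}: {b0,b1,b4} ∩ {b0,b1,b4,b7} ∩ {b0,b1,b8} = {b0,b1}; idom=b1

Frontier:
  join b1 pred b0: · stop@b0
  join b1 pred b2: b2→b1 stop@b0
  join b1 pred b7: b7→b4→b1 stop@b0
  join b7 pred b4: · stop@b4
  join b7 pred b5: b5 stop@b4
  join b8 pred b3: b3→b2 stop@b1
  join b8 pred b5: b5→b4 stop@b1
  join b8 pred b6: b6→b5→b4 stop@b1
  join b9 pred b4: b4 stop@b1
  join b9 pred b7: b7→b4 stop@b1
  join b9 pred b8: b8 stop@b1
  b0: DF=∅
  b1: DF={b1}
  b2: DF={b1,b8}
  b3: DF={b8}
  b4: DF={b1,b8,b9}
  b5: DF={b7,b8}
  b6: DF={b8}
  b7: DF={b1,b9}
  b8: DF={b9}
  b9: DF=∅

DF(b8) = ["b9"]

Answer: ["b9"]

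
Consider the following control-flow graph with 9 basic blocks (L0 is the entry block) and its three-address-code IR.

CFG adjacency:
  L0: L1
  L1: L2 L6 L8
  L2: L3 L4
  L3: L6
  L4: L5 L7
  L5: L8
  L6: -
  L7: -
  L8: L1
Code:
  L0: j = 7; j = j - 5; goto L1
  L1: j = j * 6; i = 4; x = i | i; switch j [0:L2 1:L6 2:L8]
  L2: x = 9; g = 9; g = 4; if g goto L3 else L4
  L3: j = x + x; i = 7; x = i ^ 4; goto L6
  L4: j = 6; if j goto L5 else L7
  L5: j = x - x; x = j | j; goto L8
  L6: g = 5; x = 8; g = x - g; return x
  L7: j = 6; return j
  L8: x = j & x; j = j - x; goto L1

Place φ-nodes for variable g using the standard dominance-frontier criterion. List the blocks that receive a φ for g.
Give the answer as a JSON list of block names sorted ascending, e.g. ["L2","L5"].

Answer: ["L1", "L6", "L8"]

Working:
idom tree: L1←L0 L2←L1 L3←L2 L4←L2 L5←L4 L6←L1 L7←L4 L8←L1
Dom∩ at merges:
  L1: preds {L0,L8}: {L0} ∩ {L0,L1,L8} = {L0}; idom=L0
  L6: preds {L1,L3}: {L0,L1} ∩ {L0,L1,L2,L3} = {L0,L1}; idom=L1
  L8: preds {L1,L5}: {L0,L1} ∩ {L0,L1,L2,L4,L5} = {L0,L1}; idom=L1

Frontier:
  L1←L0: walk · to L0
  L1←L8: walk L8→L1 to L0
  L6←L1: walk · to L1
  L6←L3: walk L3→L2 to L1
  L8←L1: walk · to L1
  L8←L5: walk L5→L4→L2 to L1
  L0 → ∅
  L1 → {L1}
  L2 → {L6,L8}
  L3 → {L6}
  L4 → {L8}
  L5 → {L8}
  L6 → ∅
  L7 → ∅
  L8 → {L1}

φ for g: defs {L2,L6}
  DF⁺ = {L1,L6,L8}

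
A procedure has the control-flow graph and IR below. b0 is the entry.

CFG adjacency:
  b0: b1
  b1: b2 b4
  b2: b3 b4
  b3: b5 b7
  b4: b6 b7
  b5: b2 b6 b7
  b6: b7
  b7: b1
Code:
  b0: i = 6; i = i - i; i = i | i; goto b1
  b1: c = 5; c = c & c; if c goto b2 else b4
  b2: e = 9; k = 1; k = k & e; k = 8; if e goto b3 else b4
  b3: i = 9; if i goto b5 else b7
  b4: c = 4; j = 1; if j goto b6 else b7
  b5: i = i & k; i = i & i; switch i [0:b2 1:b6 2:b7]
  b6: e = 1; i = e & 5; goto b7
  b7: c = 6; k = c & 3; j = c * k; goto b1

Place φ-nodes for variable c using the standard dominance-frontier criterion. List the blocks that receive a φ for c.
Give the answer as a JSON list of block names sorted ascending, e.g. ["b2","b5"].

idom tree: b1←b0 b2←b1 b3←b2 b4←b1 b5←b3 b6←b1 b7←b1
Dom∩ at merges:
  b1: preds {b0,b7}: {b0} ∩ {b0,b1,b7} = {b0}; idom=b0
  b2: preds {b1,b5}: {b0,b1} ∩ {b0,b1,b2,b3,b5} = {b0,b1}; idom=b1
  b4: preds {b1,b2}: {b0,b1} ∩ {b0,b1,b2} = {b0,b1}; idom=b1
  b6: preds {b4,b5}: {b0,b1,b4} ∩ {b0,b1,b2,b3,b5} = {b0,b1}; idom=b1
  b7: preds {b3,b4,b5,b6}: {b0,b1,b2,b3} ∩ {b0,b1,b4} ∩ {b0,b1,b2,b3,b5} ∩ {b0,b1,b6} = {b0,b1}; idom=b1

DF derivation:
  b1←b0: walk · to b0
  b1←b7: walk b7→b1 to b0
  b2←b1: walk · to b1
  b2←b5: walk b5→b3→b2 to b1
  b4←b1: walk · to b1
  b4←b2: walk b2 to b1
  b6←b4: walk b4 to b1
  b6←b5: walk b5→b3→b2 to b1
  b7←b3: walk b3→b2 to b1
  b7←b4: walk b4 to b1
  b7←b5: walk b5→b3→b2 to b1
  b7←b6: walk b6 to b1
  DF(b0)=∅
  DF(b1)={b1}
  DF(b2)={b2,b4,b6,b7}
  DF(b3)={b2,b6,b7}
  DF(b4)={b6,b7}
  DF(b5)={b2,b6,b7}
  DF(b6)={b7}
  DF(b7)={b1}

φ for c: defs {b1,b4,b7}
  DF⁺ = {b1,b6,b7}

Answer: ["b1", "b6", "b7"]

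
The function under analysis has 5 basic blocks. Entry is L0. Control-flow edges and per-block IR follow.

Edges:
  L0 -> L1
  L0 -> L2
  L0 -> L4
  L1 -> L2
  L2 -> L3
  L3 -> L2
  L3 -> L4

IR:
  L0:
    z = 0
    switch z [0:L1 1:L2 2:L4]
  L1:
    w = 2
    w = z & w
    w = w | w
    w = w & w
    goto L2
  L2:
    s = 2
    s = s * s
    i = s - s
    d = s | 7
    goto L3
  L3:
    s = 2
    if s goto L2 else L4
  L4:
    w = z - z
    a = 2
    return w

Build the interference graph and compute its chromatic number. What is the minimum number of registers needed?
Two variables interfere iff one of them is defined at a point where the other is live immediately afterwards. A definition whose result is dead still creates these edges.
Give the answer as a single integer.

Answer: 3

Working:
Per-block:
  L0: def={z} ue=∅
  L1: def={w} ue={z}
  L2: def={d,i,s} ue=∅
  L3: def={s} ue=∅
  L4: def={a,w} ue={z}

Backward fixpoint:
  live L0: ∅→{z}
  live L1: {z}→{z}
  live L2: {z}→{z}
  live L3: {z}→{z}
  live L4: {z}→∅

Interfere edges:
  a — {w}
  d — {z}
  i — {s,z}
  s — {i,z}
  w — {a,z}
  z — {d,i,s,w}

Registers:
  {i,s,z} pairwise interfere (3-clique) ⇒ χ ≥ 3
  3-colouring: r0={a,z}  r1={d,i,w}  r2={s}
  χ = 3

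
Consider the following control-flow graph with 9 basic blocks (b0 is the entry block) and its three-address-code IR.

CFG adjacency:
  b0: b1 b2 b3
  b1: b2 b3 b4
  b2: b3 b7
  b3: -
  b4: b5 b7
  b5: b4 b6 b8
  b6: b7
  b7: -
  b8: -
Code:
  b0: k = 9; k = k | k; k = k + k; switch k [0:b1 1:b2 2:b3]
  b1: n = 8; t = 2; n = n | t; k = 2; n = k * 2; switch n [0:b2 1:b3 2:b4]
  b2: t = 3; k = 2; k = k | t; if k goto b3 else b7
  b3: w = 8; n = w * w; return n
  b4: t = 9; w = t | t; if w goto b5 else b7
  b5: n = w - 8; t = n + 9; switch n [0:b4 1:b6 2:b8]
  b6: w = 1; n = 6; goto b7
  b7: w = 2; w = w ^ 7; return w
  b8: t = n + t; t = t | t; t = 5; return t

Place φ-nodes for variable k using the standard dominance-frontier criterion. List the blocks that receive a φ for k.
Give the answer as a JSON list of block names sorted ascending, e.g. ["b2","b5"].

Answer: ["b2", "b3", "b7"]

Analysis:
idom tree: b1←b0 b2←b0 b3←b0 b4←b1 b5←b4 b6←b5 b7←b0 b8←b5
Dom∩ at merges:
  b2: preds {b0,b1}: {b0} ∩ {b0,b1} = {b0}; idom=b0
  b3: preds {b0,b1,b2}: {b0} ∩ {b0,b1} ∩ {b0,b2} = {b0}; idom=b0
  b4: preds {b1,b5}: {b0,b1} ∩ {b0,b1,b4,b5} = {b0,b1}; idom=b1
  b7: preds {b2,b4,b6}: {b0,b2} ∩ {b0,b1,b4} ∩ {b0,b1,b4,b5,b6} = {b0}; idom=b0

Frontier:
  b2←b0: walk · to b0
  b2←b1: walk b1 to b0
  b3←b0: walk · to b0
  b3←b1: walk b1 to b0
  b3←b2: walk b2 to b0
  b4←b1: walk · to b1
  b4←b5: walk b5→b4 to b1
  b7←b2: walk b2 to b0
  b7←b4: walk b4→b1 to b0
  b7←b6: walk b6→b5→b4→b1 to b0
  b0 → ∅
  b1 → {b2,b3,b7}
  b2 → {b3,b7}
  b3 → ∅
  b4 → {b4,b7}
  b5 → {b4,b7}
  b6 → {b7}
  b7 → ∅
  b8 → ∅

φ for k: defs {b0,b1,b2}
  DF⁺ = {b2,b3,b7}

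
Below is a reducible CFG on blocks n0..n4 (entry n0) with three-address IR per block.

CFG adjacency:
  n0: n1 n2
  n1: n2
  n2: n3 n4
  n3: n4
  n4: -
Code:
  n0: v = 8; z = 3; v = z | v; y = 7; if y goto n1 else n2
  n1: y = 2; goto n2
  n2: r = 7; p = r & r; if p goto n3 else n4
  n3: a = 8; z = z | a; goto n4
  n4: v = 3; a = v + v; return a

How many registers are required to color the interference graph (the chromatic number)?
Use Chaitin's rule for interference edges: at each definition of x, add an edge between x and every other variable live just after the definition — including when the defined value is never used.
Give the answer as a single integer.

def/use:
  n0: {v,y,z} / ∅
  n1: {y} / ∅
  n2: {p,r} / ∅
  n3: {a,z} / {z}
  n4: {a,v} / ∅

Live sets:
  n0: in=∅ out={z}
  n1: in={z} out={z}
  n2: in={z} out={z}
  n3: in={z} out=∅
  n4: in=∅ out=∅

Interfere edges:
  a↔{z}
  p↔{z}
  r↔{z}
  v↔{z}
  y↔{z}
  z↔{a,p,r,v,y}

Colouring:
  clique {a,z} ⇒ need ≥ 2
  assign a→R1 p→R1 r→R1 v→R1 y→R1 z→R0 — no edge inside a register ⇒ χ ≤ 2
  χ = 2

Answer: 2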